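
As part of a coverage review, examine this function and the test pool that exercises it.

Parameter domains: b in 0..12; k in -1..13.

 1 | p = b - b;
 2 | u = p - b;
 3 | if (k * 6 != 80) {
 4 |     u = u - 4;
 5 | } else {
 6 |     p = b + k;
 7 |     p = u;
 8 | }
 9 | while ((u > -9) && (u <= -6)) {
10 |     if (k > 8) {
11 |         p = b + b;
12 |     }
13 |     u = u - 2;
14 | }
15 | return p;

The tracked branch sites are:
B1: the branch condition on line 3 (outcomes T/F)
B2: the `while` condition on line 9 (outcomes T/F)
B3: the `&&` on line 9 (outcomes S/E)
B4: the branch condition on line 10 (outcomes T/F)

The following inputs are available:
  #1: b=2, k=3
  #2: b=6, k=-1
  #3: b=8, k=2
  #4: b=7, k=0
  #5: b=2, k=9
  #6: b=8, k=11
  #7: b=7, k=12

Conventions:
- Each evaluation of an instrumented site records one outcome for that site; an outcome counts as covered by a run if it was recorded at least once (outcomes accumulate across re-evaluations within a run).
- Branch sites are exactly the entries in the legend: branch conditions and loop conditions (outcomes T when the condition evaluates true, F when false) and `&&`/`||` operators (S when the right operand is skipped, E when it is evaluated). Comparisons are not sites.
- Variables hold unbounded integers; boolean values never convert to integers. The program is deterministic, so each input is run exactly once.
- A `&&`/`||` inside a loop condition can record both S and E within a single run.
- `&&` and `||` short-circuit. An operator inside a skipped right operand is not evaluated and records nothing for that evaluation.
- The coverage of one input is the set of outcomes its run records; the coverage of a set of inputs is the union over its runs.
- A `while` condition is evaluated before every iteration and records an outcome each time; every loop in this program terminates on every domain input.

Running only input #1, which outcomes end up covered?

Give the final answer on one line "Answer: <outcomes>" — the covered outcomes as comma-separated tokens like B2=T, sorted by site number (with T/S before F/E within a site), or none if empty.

Tracing the run of input #1 (b=2, k=3):
  B1->T, B3->E, B2->T, B4->F, B3->E, B2->T, B4->F, B3->S, B2->F
deduplicating events, the covered set is: B1=T, B2=T, B2=F, B3=S, B3=E, B4=F

Answer: B1=T, B2=T, B2=F, B3=S, B3=E, B4=F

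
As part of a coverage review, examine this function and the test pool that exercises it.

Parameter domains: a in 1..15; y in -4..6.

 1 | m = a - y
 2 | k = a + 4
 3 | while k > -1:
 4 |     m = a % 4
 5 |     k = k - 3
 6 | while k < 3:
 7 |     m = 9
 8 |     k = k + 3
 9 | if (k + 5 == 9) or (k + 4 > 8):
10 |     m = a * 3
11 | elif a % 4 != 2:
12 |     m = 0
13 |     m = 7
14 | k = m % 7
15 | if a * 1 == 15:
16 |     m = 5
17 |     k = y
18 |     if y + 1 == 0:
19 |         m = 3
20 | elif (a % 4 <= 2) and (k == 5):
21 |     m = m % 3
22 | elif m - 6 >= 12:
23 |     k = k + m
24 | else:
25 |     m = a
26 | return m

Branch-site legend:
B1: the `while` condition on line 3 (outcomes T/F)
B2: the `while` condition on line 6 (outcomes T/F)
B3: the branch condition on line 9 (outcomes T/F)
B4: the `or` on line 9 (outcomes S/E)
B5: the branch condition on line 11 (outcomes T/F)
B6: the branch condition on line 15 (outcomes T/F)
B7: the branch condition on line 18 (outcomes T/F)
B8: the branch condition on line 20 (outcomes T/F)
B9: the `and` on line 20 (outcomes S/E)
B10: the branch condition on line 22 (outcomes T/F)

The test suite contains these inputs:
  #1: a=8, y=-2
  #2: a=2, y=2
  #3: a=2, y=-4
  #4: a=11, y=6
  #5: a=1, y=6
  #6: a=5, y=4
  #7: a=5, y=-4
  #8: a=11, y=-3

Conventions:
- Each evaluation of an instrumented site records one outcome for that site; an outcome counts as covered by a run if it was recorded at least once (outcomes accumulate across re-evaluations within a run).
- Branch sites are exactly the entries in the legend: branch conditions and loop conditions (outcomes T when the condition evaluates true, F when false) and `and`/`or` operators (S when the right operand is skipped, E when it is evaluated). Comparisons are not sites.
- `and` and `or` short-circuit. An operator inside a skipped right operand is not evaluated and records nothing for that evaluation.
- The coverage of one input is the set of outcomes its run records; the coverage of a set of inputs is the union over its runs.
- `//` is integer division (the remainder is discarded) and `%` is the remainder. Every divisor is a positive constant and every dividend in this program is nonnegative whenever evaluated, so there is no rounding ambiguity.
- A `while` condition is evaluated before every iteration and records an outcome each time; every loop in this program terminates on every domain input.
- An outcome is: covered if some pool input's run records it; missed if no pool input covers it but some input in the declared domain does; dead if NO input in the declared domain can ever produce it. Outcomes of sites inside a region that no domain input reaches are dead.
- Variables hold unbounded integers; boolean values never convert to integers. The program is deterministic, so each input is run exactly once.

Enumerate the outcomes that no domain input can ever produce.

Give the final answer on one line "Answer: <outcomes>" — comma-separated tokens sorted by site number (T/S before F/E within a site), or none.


checking every outcome against all 165 domain inputs:
  reachable outcomes have witnesses, e.g. B1=T (e.g. a=1, y=-4), B1=F (e.g. a=1, y=-4), B2=T (e.g. a=1, y=-4), B2=F (e.g. a=1, y=-4)
Answer: none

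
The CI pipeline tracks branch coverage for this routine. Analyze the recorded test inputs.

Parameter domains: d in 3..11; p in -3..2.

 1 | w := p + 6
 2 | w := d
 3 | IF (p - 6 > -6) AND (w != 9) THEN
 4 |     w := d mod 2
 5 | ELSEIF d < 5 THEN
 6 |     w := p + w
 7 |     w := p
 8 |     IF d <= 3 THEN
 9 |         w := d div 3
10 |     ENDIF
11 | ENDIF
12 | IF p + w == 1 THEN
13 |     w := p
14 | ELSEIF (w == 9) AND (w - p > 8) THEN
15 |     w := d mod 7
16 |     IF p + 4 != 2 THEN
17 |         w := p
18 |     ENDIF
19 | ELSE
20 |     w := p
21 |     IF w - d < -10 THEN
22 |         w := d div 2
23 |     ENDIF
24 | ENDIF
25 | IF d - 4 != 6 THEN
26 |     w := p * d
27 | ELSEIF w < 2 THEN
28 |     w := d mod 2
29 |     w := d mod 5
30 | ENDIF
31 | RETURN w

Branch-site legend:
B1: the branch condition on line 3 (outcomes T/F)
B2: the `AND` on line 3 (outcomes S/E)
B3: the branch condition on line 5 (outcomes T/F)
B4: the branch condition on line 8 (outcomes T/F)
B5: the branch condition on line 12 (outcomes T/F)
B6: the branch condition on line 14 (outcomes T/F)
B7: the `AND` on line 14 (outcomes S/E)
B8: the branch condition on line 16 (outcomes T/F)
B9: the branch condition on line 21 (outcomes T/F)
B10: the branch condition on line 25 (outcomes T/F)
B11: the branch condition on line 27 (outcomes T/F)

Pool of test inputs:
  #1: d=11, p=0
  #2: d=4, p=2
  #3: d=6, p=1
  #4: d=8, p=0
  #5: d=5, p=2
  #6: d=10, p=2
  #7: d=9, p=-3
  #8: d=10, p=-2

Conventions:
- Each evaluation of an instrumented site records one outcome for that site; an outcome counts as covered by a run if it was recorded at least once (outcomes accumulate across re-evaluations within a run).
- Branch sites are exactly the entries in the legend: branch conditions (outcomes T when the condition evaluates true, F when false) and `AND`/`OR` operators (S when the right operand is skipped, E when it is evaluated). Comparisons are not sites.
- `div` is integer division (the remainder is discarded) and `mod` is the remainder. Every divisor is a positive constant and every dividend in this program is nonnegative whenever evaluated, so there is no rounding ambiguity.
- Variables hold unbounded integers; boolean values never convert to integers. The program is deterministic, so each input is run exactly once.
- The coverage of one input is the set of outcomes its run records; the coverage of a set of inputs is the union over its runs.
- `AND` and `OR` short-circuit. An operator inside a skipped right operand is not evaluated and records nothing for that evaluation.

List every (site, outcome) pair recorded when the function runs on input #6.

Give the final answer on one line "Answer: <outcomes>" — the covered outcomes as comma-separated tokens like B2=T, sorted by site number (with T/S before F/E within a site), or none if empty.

Tracing the run of input #6 (d=10, p=2):
  B2->E, B1->T, B5->F, B7->S, B6->F, B9->F, B10->F, B11->F
collecting distinct outcomes: B1=T, B2=E, B5=F, B6=F, B7=S, B9=F, B10=F, B11=F

Answer: B1=T, B2=E, B5=F, B6=F, B7=S, B9=F, B10=F, B11=F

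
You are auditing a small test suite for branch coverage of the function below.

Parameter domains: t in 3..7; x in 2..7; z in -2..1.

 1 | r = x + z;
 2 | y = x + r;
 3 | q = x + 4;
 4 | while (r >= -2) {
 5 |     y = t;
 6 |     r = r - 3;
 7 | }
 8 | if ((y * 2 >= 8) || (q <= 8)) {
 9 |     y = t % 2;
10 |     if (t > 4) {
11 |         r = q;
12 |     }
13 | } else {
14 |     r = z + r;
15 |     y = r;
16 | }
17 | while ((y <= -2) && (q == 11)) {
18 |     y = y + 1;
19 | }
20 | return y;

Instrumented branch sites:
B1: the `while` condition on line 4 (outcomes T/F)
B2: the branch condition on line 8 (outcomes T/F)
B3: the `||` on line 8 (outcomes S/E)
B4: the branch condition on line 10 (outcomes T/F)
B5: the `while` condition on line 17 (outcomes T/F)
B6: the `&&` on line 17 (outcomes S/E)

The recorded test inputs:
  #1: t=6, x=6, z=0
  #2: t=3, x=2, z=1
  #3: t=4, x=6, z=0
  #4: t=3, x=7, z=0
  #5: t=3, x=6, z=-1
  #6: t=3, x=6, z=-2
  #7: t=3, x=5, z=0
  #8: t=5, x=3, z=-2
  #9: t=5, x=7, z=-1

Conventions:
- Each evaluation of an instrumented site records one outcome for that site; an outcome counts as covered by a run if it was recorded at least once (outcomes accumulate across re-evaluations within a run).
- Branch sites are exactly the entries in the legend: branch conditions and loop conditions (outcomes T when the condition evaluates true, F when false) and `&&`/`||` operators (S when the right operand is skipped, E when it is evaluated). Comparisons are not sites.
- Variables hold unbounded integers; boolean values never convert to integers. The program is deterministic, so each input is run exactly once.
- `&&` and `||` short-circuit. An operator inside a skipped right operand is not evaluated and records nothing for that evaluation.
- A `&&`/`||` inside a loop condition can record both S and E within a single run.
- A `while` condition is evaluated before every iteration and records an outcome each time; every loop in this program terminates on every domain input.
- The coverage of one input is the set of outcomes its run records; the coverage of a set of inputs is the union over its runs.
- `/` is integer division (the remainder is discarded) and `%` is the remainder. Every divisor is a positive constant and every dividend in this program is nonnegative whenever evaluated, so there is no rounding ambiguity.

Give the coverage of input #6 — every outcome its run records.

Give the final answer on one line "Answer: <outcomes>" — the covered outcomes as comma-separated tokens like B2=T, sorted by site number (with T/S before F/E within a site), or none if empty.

Tracing the run of input #6 (t=3, x=6, z=-2):
  B1->T, B1->T, B1->T, B1->F, B3->E, B2->F, B6->E, B5->F
collecting distinct outcomes: B1=T, B1=F, B2=F, B3=E, B5=F, B6=E

Answer: B1=T, B1=F, B2=F, B3=E, B5=F, B6=E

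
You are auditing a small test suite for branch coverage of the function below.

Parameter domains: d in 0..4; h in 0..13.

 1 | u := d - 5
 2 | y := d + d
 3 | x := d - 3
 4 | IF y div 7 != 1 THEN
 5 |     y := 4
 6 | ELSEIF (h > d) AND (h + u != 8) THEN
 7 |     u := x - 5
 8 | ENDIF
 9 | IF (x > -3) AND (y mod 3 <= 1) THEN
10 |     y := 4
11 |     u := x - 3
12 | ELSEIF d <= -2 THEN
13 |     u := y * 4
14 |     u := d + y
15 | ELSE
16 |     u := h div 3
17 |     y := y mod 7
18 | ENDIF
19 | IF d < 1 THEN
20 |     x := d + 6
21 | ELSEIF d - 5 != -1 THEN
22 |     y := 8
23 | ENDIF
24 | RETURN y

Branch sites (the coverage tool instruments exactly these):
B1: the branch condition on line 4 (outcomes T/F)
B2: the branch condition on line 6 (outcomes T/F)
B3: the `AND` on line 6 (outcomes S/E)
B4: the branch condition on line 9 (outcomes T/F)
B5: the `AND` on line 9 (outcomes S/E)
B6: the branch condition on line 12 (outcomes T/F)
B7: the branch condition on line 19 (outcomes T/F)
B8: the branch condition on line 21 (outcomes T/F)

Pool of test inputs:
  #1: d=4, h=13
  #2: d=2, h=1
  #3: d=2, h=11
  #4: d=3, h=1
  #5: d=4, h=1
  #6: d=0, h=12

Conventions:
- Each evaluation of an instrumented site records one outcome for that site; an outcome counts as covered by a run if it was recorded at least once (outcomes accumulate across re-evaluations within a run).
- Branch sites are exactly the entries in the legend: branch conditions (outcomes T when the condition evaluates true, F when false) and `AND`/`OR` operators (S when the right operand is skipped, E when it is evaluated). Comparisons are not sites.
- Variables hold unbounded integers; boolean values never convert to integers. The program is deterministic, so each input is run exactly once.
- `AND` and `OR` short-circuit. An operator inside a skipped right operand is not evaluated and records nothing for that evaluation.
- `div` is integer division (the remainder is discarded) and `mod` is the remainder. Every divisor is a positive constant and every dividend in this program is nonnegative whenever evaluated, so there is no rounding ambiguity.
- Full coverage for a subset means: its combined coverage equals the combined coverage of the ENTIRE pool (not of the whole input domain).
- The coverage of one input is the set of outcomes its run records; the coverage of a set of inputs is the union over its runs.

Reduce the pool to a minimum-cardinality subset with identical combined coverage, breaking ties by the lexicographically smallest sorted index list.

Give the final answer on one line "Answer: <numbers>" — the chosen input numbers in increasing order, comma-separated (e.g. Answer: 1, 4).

input #1, d=4, h=13: events B1->F, B3->E, B2->T, B5->E, B4->F, B6->F, B7->F, B8->F; outcomes B1=F, B2=T, B3=E, B4=F, B5=E, B6=F, B7=F, B8=F
input #2, d=2, h=1: events B1->T, B5->E, B4->T, B7->F, B8->T; outcomes B1=T, B4=T, B5=E, B7=F, B8=T
input #3, d=2, h=11: events B1->T, B5->E, B4->T, B7->F, B8->T; outcomes B1=T, B4=T, B5=E, B7=F, B8=T
input #4, d=3, h=1: events B1->T, B5->E, B4->T, B7->F, B8->T; outcomes B1=T, B4=T, B5=E, B7=F, B8=T
input #5, d=4, h=1: events B1->F, B3->S, B2->F, B5->E, B4->F, B6->F, B7->F, B8->F; outcomes B1=F, B2=F, B3=S, B4=F, B5=E, B6=F, B7=F, B8=F
input #6, d=0, h=12: events B1->T, B5->S, B4->F, B6->F, B7->T; outcomes B1=T, B4=F, B5=S, B6=F, B7=T
union over all inputs: B1=T, B1=F, B2=T, B2=F, B3=S, B3=E, B4=T, B4=F, B5=S, B5=E, B6=F, B7=T, B7=F, B8=T, B8=F (15 outcomes)
checked all size-1 subsets: none covers 15 outcomes (max 8/15)
checked all size-2 subsets: none covers 15 outcomes (max 11/15)
checked all size-3 subsets: none covers 15 outcomes (max 13/15)
inputs {1, 2, 5, 6} (size 4) cover everything; no size-4 subset with a lexicographically smaller index list covers all 15

Answer: 1, 2, 5, 6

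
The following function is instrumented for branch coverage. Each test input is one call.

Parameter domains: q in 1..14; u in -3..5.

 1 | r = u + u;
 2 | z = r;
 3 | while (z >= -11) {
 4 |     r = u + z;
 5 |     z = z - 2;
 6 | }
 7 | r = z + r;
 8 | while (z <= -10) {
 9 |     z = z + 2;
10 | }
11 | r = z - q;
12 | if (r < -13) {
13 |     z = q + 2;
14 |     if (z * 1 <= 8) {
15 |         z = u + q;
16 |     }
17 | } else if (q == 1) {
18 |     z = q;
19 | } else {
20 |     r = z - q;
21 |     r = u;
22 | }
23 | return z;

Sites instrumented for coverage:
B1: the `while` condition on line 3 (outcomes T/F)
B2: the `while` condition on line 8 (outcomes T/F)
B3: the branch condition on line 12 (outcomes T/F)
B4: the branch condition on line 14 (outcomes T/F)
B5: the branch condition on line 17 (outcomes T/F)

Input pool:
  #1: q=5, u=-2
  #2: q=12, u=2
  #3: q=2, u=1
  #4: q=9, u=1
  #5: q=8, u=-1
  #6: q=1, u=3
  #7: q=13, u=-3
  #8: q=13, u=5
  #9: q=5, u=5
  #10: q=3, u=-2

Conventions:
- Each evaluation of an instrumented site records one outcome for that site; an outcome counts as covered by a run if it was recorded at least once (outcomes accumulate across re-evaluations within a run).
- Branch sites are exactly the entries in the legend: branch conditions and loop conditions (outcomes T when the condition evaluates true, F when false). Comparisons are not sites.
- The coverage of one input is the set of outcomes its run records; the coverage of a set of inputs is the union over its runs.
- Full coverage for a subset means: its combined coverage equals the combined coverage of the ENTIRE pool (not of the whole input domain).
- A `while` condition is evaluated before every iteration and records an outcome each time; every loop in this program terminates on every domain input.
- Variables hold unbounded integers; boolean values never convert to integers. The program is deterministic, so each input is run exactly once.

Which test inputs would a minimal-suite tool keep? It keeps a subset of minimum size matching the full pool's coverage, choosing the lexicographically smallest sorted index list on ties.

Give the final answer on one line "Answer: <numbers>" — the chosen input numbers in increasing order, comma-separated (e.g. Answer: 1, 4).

input #1 (q=5, u=-2): events B1->T, B1->T, B1->T, B1->T, B1->F, B2->T, B2->T, B2->F, B3->F, B5->F; covers B1=T, B1=F, B2=T, B2=F, B3=F, B5=F
input #2 (q=12, u=2): events B1->T, B1->T, B1->T, B1->T, B1->T, B1->T, B1->T, B1->T, B1->F, B2->T, B2->T, B2->F, B3->T, B4->F; covers B1=T, B1=F, B2=T, B2=F, B3=T, B4=F
input #3 (q=2, u=1): events B1->T, B1->T, B1->T, B1->T, B1->T, B1->T, B1->T, B1->F, B2->T, B2->T, B2->F, B3->F, B5->F; covers B1=T, B1=F, B2=T, B2=F, B3=F, B5=F
input #4 (q=9, u=1): events B1->T, B1->T, B1->T, B1->T, B1->T, B1->T, B1->T, B1->F, B2->T, B2->T, B2->F, B3->T, B4->F; covers B1=T, B1=F, B2=T, B2=F, B3=T, B4=F
input #5 (q=8, u=-1): events B1->T, B1->T, B1->T, B1->T, B1->T, B1->F, B2->T, B2->T, B2->F, B3->T, B4->F; covers B1=T, B1=F, B2=T, B2=F, B3=T, B4=F
input #6 (q=1, u=3): events B1->T, B1->T, B1->T, B1->T, B1->T, B1->T, B1->T, B1->T, B1->T, B1->F, B2->T, B2->T, B2->F, B3->F, ...; covers B1=T, B1=F, B2=T, B2=F, B3=F, B5=T
input #7 (q=13, u=-3): events B1->T, B1->T, B1->T, B1->F, B2->T, B2->T, B2->F, B3->T, B4->F; covers B1=T, B1=F, B2=T, B2=F, B3=T, B4=F
input #8 (q=13, u=5): events B1->T, B1->T, B1->T, B1->T, B1->T, B1->T, B1->T, B1->T, B1->T, B1->T, B1->T, B1->F, B2->T, B2->T, ...; covers B1=T, B1=F, B2=T, B2=F, B3=T, B4=F
input #9 (q=5, u=5): events B1->T, B1->T, B1->T, B1->T, B1->T, B1->T, B1->T, B1->T, B1->T, B1->T, B1->T, B1->F, B2->T, B2->T, ...; covers B1=T, B1=F, B2=T, B2=F, B3=F, B5=F
input #10 (q=3, u=-2): events B1->T, B1->T, B1->T, B1->T, B1->F, B2->T, B2->T, B2->F, B3->F, B5->F; covers B1=T, B1=F, B2=T, B2=F, B3=F, B5=F
union over all inputs: B1=T, B1=F, B2=T, B2=F, B3=T, B3=F, B4=F, B5=T, B5=F (9 outcomes)
every size-1 subset falls short of the 9 outcomes (best: 6/9)
every size-2 subset falls short of the 9 outcomes (best: 8/9)
inputs {1, 2, 6} (size 3) cover everything; no size-3 subset with a lexicographically smaller index list covers all 9

Answer: 1, 2, 6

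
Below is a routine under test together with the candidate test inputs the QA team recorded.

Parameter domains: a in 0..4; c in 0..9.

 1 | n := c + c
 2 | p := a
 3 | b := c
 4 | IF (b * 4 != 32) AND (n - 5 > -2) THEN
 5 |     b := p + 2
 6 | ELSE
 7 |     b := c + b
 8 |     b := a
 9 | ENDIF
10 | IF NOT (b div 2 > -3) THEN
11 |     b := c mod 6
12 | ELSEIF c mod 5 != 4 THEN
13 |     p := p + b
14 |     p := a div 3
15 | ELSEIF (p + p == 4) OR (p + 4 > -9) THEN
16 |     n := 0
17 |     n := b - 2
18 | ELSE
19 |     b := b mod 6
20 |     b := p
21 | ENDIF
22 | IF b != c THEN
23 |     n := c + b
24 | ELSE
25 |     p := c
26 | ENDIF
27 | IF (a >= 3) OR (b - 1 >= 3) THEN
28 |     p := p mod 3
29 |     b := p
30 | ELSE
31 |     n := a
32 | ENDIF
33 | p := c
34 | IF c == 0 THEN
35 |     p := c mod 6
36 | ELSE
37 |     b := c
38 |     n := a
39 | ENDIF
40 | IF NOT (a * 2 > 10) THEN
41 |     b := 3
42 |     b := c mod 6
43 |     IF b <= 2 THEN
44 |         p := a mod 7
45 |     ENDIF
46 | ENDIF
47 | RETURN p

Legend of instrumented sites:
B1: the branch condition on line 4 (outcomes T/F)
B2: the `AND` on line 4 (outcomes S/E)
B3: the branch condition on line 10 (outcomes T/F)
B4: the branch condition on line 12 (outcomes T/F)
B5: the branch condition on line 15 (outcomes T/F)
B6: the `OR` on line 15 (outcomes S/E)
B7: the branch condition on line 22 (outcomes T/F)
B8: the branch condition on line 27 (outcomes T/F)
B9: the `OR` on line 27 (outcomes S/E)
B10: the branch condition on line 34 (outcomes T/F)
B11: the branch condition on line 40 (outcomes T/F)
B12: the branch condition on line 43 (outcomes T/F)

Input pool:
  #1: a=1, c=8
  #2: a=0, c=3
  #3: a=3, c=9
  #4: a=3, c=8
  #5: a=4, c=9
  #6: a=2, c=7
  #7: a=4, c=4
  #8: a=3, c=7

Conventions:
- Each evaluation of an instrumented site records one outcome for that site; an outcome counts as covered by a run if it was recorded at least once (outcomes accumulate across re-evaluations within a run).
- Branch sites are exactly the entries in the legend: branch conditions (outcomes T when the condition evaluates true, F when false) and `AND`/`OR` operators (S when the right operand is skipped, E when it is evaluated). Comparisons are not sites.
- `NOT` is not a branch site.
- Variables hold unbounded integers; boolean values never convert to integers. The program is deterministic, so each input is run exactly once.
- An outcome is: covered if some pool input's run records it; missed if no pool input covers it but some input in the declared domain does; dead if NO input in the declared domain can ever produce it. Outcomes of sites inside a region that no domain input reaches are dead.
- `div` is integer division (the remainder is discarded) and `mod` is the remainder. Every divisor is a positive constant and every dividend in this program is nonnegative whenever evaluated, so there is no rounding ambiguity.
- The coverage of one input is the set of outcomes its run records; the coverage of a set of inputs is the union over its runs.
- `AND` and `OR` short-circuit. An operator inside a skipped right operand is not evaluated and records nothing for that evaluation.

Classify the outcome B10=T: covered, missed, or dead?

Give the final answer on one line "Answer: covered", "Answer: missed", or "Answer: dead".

no pool input records B10=T
but domain input (a=0, c=0) does record it -> reachable, so missed

Answer: missed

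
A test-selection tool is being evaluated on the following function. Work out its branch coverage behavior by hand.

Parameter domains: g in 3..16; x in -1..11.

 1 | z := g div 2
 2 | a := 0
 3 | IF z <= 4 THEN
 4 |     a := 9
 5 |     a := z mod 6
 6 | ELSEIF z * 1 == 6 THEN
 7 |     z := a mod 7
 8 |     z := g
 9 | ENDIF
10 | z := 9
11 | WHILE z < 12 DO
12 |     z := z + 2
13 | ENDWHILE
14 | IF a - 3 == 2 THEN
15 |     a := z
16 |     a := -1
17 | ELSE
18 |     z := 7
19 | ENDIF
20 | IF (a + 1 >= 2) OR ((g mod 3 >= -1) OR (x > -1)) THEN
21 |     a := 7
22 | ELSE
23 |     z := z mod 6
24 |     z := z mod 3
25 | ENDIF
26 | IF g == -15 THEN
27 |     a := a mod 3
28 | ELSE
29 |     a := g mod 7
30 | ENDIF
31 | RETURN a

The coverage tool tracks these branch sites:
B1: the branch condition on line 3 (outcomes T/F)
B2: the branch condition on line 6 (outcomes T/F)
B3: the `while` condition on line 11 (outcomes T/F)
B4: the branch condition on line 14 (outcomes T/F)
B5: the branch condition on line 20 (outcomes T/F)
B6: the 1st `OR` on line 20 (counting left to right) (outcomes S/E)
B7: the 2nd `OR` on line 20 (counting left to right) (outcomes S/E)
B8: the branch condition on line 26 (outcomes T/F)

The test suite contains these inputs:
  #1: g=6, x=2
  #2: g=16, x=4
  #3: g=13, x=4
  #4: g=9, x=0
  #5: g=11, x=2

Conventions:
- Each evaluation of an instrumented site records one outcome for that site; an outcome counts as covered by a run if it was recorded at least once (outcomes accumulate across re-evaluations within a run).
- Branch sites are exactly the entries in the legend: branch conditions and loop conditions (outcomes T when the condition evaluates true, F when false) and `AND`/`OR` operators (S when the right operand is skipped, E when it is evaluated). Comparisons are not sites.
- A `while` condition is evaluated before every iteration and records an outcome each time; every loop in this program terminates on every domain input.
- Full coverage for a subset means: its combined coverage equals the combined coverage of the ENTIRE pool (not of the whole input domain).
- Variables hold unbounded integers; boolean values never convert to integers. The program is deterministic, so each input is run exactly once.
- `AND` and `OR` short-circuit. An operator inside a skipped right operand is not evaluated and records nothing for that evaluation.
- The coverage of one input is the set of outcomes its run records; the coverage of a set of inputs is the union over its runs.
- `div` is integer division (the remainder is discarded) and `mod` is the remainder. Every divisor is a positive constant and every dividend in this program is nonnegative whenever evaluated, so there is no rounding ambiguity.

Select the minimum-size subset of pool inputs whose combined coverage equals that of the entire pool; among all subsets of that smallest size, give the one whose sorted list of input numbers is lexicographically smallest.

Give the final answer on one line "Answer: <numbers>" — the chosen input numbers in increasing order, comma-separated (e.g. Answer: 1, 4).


#1 (g=6, x=2) -> B1->T, B3->T, B3->T, B3->F, B4->F, B6->S, B5->T, B8->F; covered: B1=T, B3=T, B3=F, B4=F, B5=T, B6=S, B8=F
#2 (g=16, x=4) -> B1->F, B2->F, B3->T, B3->T, B3->F, B4->F, B6->E, B7->S, B5->T, B8->F; covered: B1=F, B2=F, B3=T, B3=F, B4=F, B5=T, B6=E, B7=S, B8=F
#3 (g=13, x=4) -> B1->F, B2->T, B3->T, B3->T, B3->F, B4->F, B6->E, B7->S, B5->T, B8->F; covered: B1=F, B2=T, B3=T, B3=F, B4=F, B5=T, B6=E, B7=S, B8=F
#4 (g=9, x=0) -> B1->T, B3->T, B3->T, B3->F, B4->F, B6->S, B5->T, B8->F; covered: B1=T, B3=T, B3=F, B4=F, B5=T, B6=S, B8=F
#5 (g=11, x=2) -> B1->F, B2->F, B3->T, B3->T, B3->F, B4->F, B6->E, B7->S, B5->T, B8->F; covered: B1=F, B2=F, B3=T, B3=F, B4=F, B5=T, B6=E, B7=S, B8=F
together the pool reaches 12 outcomes: B1=T, B1=F, B2=T, B2=F, B3=T, B3=F, B4=F, B5=T, B6=S, B6=E, B7=S, B8=F
every size-1 subset falls short of the 12 outcomes (best: 9/12)
every size-2 subset falls short of the 12 outcomes (best: 11/12)
size 3: inputs {1, 2, 3} cover all 12 outcomes, and no lexicographically smaller subset of this size does
Answer: 1, 2, 3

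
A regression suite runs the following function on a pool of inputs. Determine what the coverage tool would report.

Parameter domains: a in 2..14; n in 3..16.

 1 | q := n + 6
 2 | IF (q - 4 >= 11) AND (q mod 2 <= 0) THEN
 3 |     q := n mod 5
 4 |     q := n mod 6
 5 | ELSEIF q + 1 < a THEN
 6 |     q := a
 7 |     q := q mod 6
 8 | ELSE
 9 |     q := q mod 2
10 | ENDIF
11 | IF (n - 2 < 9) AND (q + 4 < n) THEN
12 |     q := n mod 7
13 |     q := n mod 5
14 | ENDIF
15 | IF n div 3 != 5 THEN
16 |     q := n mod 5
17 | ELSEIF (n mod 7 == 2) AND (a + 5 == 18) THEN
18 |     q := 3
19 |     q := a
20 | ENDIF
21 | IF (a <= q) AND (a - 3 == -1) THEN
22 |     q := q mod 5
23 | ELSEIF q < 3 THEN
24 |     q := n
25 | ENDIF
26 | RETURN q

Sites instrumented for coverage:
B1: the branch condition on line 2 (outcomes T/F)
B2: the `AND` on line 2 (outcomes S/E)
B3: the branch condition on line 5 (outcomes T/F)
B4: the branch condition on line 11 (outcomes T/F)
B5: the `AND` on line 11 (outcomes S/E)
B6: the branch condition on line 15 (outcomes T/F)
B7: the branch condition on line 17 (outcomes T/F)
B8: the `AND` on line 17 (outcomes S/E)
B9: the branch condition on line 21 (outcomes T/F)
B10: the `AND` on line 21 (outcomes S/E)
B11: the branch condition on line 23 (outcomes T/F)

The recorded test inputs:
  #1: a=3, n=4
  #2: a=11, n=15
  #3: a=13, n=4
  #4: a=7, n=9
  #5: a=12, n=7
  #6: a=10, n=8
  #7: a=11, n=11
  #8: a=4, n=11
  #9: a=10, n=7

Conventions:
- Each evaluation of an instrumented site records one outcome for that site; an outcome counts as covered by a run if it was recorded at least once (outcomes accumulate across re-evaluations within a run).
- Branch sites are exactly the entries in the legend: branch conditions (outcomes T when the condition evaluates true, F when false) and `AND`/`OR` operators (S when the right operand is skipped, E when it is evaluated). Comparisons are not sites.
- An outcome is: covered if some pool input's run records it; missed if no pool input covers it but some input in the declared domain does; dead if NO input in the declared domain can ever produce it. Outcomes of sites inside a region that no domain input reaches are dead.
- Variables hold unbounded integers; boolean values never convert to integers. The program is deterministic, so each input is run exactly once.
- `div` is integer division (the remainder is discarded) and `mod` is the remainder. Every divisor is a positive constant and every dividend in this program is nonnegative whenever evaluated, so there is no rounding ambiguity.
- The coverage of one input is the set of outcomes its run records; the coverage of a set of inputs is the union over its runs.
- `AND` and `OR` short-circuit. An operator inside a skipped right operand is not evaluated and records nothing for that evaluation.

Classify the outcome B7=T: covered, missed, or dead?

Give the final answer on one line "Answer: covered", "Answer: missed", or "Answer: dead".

no pool input records B7=T
but domain input (a=13, n=16) does record it -> reachable, so missed

Answer: missed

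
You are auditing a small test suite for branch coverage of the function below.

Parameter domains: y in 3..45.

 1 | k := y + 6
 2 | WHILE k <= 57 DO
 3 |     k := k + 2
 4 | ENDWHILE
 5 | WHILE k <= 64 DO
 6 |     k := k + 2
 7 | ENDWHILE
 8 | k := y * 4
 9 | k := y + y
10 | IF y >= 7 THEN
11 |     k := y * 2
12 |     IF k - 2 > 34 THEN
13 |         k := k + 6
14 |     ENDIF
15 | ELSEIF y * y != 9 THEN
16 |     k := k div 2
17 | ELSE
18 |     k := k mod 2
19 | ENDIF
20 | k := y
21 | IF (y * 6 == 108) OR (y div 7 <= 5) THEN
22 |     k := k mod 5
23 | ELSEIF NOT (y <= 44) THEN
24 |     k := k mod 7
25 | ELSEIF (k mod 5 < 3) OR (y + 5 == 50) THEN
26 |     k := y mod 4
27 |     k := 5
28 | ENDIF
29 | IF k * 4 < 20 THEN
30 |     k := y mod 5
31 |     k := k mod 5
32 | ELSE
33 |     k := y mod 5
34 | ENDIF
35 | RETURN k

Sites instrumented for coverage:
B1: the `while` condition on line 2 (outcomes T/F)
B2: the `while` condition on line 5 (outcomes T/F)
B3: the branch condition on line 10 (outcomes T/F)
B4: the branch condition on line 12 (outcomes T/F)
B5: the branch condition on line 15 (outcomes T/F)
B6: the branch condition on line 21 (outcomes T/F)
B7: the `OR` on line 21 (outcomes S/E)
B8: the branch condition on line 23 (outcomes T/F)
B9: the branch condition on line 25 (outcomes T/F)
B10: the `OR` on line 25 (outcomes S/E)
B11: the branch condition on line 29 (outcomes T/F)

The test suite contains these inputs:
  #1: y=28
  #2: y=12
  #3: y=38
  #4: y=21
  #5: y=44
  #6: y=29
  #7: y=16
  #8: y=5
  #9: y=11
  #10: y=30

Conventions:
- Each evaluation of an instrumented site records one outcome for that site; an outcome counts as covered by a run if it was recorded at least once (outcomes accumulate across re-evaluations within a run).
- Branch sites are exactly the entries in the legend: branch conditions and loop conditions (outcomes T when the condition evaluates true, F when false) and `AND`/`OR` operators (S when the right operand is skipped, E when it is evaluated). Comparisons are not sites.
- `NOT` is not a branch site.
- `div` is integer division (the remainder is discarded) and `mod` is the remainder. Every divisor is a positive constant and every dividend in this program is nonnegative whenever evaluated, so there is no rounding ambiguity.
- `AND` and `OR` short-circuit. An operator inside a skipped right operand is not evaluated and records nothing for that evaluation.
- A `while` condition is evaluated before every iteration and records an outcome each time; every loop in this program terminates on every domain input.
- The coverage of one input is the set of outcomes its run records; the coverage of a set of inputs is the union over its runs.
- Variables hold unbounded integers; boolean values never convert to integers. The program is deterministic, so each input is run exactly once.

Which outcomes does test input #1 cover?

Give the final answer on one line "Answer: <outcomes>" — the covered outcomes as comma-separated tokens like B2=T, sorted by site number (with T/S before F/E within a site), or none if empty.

Tracing the run of input #1 (y=28):
  B1->T, B1->T, B1->T, B1->T, B1->T, B1->T, B1->T, B1->T, B1->T, B1->T
  B1->T, B1->T, B1->F, B2->T, B2->T, B2->T, B2->T, B2->F, B3->T, B4->T
  B7->E, B6->T, B11->T
distinct outcomes covered: B1=T, B1=F, B2=T, B2=F, B3=T, B4=T, B6=T, B7=E, B11=T

Answer: B1=T, B1=F, B2=T, B2=F, B3=T, B4=T, B6=T, B7=E, B11=T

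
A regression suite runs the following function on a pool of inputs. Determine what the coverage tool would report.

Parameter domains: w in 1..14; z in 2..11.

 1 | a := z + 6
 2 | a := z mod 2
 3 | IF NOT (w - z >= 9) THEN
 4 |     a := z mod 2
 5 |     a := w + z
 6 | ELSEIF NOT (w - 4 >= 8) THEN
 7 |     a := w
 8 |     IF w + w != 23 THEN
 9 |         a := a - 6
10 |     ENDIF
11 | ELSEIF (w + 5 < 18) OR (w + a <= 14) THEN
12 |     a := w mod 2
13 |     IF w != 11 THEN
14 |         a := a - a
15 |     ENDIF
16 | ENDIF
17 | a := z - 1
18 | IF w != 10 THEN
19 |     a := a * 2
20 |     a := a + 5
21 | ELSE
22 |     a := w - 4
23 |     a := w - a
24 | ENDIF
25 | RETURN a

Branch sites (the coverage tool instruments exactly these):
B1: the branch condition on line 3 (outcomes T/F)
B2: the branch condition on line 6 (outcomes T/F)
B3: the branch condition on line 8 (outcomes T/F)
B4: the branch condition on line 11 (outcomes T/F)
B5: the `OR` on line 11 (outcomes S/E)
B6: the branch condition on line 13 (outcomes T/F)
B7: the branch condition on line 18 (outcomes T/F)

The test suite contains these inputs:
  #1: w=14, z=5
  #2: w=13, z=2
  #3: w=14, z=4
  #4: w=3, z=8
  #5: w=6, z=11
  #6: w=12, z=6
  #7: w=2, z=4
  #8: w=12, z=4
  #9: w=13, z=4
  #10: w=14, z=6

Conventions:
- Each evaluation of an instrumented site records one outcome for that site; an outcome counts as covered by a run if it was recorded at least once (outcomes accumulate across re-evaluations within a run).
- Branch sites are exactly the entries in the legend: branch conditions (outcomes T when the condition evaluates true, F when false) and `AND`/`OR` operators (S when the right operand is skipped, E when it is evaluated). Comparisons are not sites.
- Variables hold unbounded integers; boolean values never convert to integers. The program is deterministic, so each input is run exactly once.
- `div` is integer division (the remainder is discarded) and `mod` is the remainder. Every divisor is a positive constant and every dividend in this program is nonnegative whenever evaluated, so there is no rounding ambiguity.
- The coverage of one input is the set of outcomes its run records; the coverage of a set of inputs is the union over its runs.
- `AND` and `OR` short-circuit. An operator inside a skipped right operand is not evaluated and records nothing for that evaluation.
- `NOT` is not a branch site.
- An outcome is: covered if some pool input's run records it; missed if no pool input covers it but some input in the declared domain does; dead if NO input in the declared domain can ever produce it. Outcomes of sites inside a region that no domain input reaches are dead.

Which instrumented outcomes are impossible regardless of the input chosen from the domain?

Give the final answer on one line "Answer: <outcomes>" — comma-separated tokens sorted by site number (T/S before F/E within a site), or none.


running all 140 domain inputs and tallying outcomes:
  B3=F: unreachable across the whole domain -> dead
  B6=F: unreachable across the whole domain -> dead
  reachable outcomes have witnesses, e.g. B1=T (e.g. w=1, z=2), B1=F (e.g. w=11, z=2), B2=T (e.g. w=11, z=2), B2=F (e.g. w=12, z=2)
Answer: B3=F, B6=F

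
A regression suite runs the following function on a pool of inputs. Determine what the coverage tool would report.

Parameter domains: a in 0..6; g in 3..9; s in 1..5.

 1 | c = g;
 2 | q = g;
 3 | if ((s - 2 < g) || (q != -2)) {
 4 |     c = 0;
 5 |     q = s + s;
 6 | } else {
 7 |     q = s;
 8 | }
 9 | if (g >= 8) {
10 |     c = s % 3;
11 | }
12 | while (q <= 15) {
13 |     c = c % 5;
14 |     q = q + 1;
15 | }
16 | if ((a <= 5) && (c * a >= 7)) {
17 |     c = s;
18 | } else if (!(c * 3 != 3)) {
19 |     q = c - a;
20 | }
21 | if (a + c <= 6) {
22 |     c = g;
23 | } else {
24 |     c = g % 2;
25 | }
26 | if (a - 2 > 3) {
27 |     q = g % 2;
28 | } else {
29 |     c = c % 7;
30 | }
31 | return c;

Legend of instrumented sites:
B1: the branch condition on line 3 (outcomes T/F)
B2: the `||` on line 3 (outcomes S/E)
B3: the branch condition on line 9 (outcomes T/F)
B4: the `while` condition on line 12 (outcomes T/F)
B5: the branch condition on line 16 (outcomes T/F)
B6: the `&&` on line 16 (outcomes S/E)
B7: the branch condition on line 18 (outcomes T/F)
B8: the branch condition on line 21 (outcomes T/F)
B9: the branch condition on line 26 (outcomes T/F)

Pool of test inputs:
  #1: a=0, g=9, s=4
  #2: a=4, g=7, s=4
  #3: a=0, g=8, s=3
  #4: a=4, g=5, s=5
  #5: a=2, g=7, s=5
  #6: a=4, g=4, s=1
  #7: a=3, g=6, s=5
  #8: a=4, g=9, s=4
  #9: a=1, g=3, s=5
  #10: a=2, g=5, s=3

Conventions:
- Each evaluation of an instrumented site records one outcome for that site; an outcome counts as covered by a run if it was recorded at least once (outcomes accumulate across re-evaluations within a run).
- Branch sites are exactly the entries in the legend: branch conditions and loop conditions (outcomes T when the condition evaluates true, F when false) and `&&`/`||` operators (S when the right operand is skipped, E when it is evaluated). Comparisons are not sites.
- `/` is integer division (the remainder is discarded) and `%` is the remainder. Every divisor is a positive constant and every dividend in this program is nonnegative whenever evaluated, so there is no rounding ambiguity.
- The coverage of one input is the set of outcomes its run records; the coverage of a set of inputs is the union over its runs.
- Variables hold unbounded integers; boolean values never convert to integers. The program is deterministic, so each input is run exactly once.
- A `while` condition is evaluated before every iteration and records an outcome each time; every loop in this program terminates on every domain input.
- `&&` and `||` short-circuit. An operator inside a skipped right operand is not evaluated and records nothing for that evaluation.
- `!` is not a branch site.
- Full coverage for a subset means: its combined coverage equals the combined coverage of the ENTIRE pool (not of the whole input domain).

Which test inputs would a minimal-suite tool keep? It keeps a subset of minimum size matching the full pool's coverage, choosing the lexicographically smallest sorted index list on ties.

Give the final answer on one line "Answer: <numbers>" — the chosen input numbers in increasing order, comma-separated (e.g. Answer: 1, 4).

input #1, a=0, g=9, s=4: events B2->S, B1->T, B3->T, B4->T, B4->T, B4->T, B4->T, B4->T, B4->T, B4->T, B4->T, B4->F, B6->E, B5->F, ...; outcomes B1=T, B2=S, B3=T, B4=T, B4=F, B5=F, B6=E, B7=T, B8=T, B9=F
input #2, a=4, g=7, s=4: events B2->S, B1->T, B3->F, B4->T, B4->T, B4->T, B4->T, B4->T, B4->T, B4->T, B4->T, B4->F, B6->E, B5->F, ...; outcomes B1=T, B2=S, B3=F, B4=T, B4=F, B5=F, B6=E, B7=F, B8=T, B9=F
input #3, a=0, g=8, s=3: events B2->S, B1->T, B3->T, B4->T, B4->T, B4->T, B4->T, B4->T, B4->T, B4->T, B4->T, B4->T, B4->T, B4->F, ...; outcomes B1=T, B2=S, B3=T, B4=T, B4=F, B5=F, B6=E, B7=F, B8=T, B9=F
input #4, a=4, g=5, s=5: events B2->S, B1->T, B3->F, B4->T, B4->T, B4->T, B4->T, B4->T, B4->T, B4->F, B6->E, B5->F, B7->F, B8->T, ...; outcomes B1=T, B2=S, B3=F, B4=T, B4=F, B5=F, B6=E, B7=F, B8=T, B9=F
input #5, a=2, g=7, s=5: events B2->S, B1->T, B3->F, B4->T, B4->T, B4->T, B4->T, B4->T, B4->T, B4->F, B6->E, B5->F, B7->F, B8->T, ...; outcomes B1=T, B2=S, B3=F, B4=T, B4=F, B5=F, B6=E, B7=F, B8=T, B9=F
input #6, a=4, g=4, s=1: events B2->S, B1->T, B3->F, B4->T, B4->T, B4->T, B4->T, B4->T, B4->T, B4->T, B4->T, B4->T, B4->T, B4->T, ...; outcomes B1=T, B2=S, B3=F, B4=T, B4=F, B5=F, B6=E, B7=F, B8=T, B9=F
input #7, a=3, g=6, s=5: events B2->S, B1->T, B3->F, B4->T, B4->T, B4->T, B4->T, B4->T, B4->T, B4->F, B6->E, B5->F, B7->F, B8->T, ...; outcomes B1=T, B2=S, B3=F, B4=T, B4=F, B5=F, B6=E, B7=F, B8=T, B9=F
input #8, a=4, g=9, s=4: events B2->S, B1->T, B3->T, B4->T, B4->T, B4->T, B4->T, B4->T, B4->T, B4->T, B4->T, B4->F, B6->E, B5->F, ...; outcomes B1=T, B2=S, B3=T, B4=T, B4=F, B5=F, B6=E, B7=T, B8=T, B9=F
input #9, a=1, g=3, s=5: events B2->E, B1->T, B3->F, B4->T, B4->T, B4->T, B4->T, B4->T, B4->T, B4->F, B6->E, B5->F, B7->F, B8->T, ...; outcomes B1=T, B2=E, B3=F, B4=T, B4=F, B5=F, B6=E, B7=F, B8=T, B9=F
input #10, a=2, g=5, s=3: events B2->S, B1->T, B3->F, B4->T, B4->T, B4->T, B4->T, B4->T, B4->T, B4->T, B4->T, B4->T, B4->T, B4->F, ...; outcomes B1=T, B2=S, B3=F, B4=T, B4=F, B5=F, B6=E, B7=F, B8=T, B9=F
union over all inputs: B1=T, B2=S, B2=E, B3=T, B3=F, B4=T, B4=F, B5=F, B6=E, B7=T, B7=F, B8=T, B9=F (13 outcomes)
size 1 is not enough: best union over all size-1 subsets is 10/13
inputs {1, 9} (size 2) cover everything; no size-2 subset with a lexicographically smaller index list covers all 13

Answer: 1, 9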